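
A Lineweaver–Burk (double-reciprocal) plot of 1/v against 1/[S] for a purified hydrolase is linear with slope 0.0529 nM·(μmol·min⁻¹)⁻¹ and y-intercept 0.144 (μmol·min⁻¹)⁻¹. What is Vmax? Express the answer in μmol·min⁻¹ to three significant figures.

6.94 μmol·min⁻¹

The y-intercept of a Lineweaver–Burk plot equals 1/Vmax, so Vmax = 1/0.144 = 6.94 μmol·min⁻¹.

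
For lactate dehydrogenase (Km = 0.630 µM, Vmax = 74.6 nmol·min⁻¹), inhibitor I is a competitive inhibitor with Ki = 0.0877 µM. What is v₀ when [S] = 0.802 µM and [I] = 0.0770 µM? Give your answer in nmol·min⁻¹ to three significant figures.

30.1 nmol·min⁻¹

α = 1 + [I]/Ki = 1 + 0.0770/0.0877 = 1.878.
For a competitive inhibitor, Vmax is unchanged and the apparent Km becomes α·Km: Km,app = 1.18 µM, Vmax,app = 74.6 nmol·min⁻¹.
v = Vmax,app·[S]/(Km,app + [S]) = 74.6 × 0.802/(1.18 + 0.802) = 30.1 nmol·min⁻¹.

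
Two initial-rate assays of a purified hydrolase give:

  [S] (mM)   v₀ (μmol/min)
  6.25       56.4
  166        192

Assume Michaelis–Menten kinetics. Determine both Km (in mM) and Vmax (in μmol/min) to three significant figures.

Km = 17.2 mM; Vmax = 212 μmol/min

In reciprocal form, 1/v = (Km/Vmax)·(1/[S]) + 1/Vmax. The two points give (1/[S], 1/v) = (0.1600, 0.01773) and (0.006024, 0.005208).
Slope = (0.01773 − 0.005208)/(0.1600 − 0.006024) = 0.08133; intercept = 0.01773 − 0.08133×0.1600 = 0.004718.
Vmax = 1/intercept = 212 μmol/min; Km = slope × Vmax = 0.08133 × 212 = 17.2 mM.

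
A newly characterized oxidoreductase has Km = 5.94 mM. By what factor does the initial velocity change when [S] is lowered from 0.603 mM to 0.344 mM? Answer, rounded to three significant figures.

Since Vmax cancels, v₂/v₁ = [S]₂(Km+[S]₁) / [S]₁(Km+[S]₂).
= 0.344×(5.94+0.603) / (0.603×(5.94+0.344)) = 2.251/3.789 = 0.594.

0.594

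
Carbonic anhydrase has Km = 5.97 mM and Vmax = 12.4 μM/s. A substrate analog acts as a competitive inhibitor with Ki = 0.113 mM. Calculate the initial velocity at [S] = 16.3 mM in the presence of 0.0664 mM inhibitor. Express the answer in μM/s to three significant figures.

7.84 μM/s

With α = 1 + [I]/Ki = 1 + 0.0664/0.113 = 1.588, the competitive rate law is v = Vmax[S] / (αKm + [S]).
v = 12.4×16.3 / (1.588×5.97 + 16.3) = 202.1/25.78 = 7.84 μM/s.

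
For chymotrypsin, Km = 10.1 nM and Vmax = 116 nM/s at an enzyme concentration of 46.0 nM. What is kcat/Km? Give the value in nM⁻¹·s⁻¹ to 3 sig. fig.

0.250 nM⁻¹·s⁻¹

kcat = Vmax/[E]total = 116/46.0 = 2.52 s⁻¹.
kcat/Km = 2.52/10.1 = 0.250 nM⁻¹·s⁻¹.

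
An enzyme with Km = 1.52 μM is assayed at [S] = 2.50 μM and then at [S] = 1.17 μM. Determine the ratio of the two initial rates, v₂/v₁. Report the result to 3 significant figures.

Since Vmax cancels, v₂/v₁ = [S]₂(Km+[S]₁) / [S]₁(Km+[S]₂).
= 1.17×(1.52+2.50) / (2.50×(1.52+1.17)) = 4.703/6.725 = 0.699.

0.699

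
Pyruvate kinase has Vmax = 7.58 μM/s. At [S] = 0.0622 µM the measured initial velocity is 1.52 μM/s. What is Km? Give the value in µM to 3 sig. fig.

0.248 µM

v/Vmax = 1.52/7.58 = 0.2005 = [S]/(Km+[S]).
So Km + [S] = [S]/0.2005 = 0.3102 µM, giving Km = 0.3102 − 0.0622 = 0.248 µM.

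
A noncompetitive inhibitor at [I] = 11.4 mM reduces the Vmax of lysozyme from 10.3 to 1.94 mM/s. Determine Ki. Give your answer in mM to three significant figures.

Noncompetitive: Vmax,app = Vmax/α with α = 1 + [I]/Ki.
α = Vmax/Vmax,app = 10.3/1.94 = 5.309.
Ki = [I]/(α − 1) = 11.4/4.309 = 2.65 mM.

2.65 mM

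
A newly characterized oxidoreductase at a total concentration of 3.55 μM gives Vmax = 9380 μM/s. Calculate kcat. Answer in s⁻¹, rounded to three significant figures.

2640 s⁻¹

kcat = Vmax/[E]total = 9380 μM/s / 3.55 μM = 2640 s⁻¹.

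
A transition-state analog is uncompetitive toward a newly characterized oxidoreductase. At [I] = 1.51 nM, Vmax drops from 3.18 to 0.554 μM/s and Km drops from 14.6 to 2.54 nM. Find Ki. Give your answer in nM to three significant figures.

Uncompetitive: Vmax,app = Vmax/α (and Km,app = Km/α) with α = 1 + [I]/Ki.
α = Vmax/Vmax,app = 3.18/0.554 = 5.740.
Ki = [I]/(α − 1) = 1.51/4.740 = 0.319 nM.

0.319 nM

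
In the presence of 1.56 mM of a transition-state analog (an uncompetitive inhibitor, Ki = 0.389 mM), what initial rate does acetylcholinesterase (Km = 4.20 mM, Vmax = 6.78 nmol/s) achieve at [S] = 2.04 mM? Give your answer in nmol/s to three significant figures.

α = 1 + [I]/Ki = 1 + 1.56/0.389 = 5.010.
For an uncompetitive inhibitor, both parameters are divided by α, giving Vmax/α and Km/α: Km,app = 0.838 mM, Vmax,app = 1.35 nmol/s.
v = Vmax,app·[S]/(Km,app + [S]) = 1.35 × 2.04/(0.838 + 2.04) = 0.959 nmol/s.

0.959 nmol/s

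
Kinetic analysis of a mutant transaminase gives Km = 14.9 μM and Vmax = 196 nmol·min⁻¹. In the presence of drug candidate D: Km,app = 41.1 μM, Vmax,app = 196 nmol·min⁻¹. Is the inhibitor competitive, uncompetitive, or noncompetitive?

competitive

Km increases (14.9 → 41.1 μM) while Vmax is unchanged — the hallmark of competitive inhibition.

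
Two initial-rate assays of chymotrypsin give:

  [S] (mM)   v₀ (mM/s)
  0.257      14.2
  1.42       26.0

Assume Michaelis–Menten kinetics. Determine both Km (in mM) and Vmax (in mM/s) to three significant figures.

From v = Vmax[S]/(Km+[S]), each point gives Vmax = v(Km+[S])/[S].
Equating: 14.2(Km+0.257)/0.257 = 26.0(Km+1.42)/1.42.
55.25·Km + 14.2 = 18.31·Km + 26.0, so (55.25 − 18.31)·Km = 26.0 − 14.2.
Km = 11.80/36.94 = 0.319 mM; then Vmax = 14.2(0.319+0.257)/0.257 = 31.8 mM/s.

Km = 0.319 mM; Vmax = 31.8 mM/s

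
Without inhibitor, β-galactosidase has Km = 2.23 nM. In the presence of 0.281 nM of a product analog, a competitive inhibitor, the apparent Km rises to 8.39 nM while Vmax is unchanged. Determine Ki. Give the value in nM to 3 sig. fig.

Competitive: Km,app = α·Km with α = 1 + [I]/Ki.
α = Km,app/Km = 8.39/2.23 = 3.762.
Since α = 1 + [I]/Ki, [I]/Ki = 3.762 − 1 = 2.762 and Ki = 0.281/2.762 = 0.102 nM.

0.102 nM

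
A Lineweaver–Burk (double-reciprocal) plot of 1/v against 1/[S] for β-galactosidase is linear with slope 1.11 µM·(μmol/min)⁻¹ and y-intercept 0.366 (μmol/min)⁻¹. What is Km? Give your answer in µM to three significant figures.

y-intercept = 1/Vmax ⇒ Vmax = 2.73 μmol/min; slope = Km/Vmax ⇒ Km = slope × Vmax.
Km = 1.11 × 2.73 = 3.03 µM.

3.03 µM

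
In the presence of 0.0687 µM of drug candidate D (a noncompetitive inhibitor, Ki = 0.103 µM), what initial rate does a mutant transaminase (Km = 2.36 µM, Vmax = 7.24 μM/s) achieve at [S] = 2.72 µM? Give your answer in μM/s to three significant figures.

α = 1 + [I]/Ki = 1 + 0.0687/0.103 = 1.667.
For a noncompetitive inhibitor, Vmax is reduced to Vmax/α while Km is unchanged: Km,app = 2.36 µM, Vmax,app = 4.34 μM/s.
v = Vmax,app·[S]/(Km,app + [S]) = 4.34 × 2.72/(2.36 + 2.72) = 2.33 μM/s.

2.33 μM/s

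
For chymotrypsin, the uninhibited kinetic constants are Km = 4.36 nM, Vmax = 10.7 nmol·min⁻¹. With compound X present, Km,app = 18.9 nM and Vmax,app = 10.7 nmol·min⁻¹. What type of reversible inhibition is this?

competitive

Km increases (4.36 → 18.9 nM) while Vmax is unchanged — the hallmark of competitive inhibition.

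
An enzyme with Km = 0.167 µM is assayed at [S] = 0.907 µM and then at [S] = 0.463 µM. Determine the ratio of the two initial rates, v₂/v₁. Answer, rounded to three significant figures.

0.870

The fractional saturations are [S]/(Km+[S]) = 0.907/1.074 = 0.8445 and 0.463/0.6300 = 0.7349.
v₂/v₁ is just their ratio: 0.7349/0.8445 = 0.870.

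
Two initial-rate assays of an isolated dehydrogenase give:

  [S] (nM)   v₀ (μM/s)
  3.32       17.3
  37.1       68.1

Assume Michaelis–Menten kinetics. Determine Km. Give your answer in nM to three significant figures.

15.1 nM

From v = Vmax[S]/(Km+[S]), each point gives Vmax = v(Km+[S])/[S].
Equating: 17.3(Km+3.32)/3.32 = 68.1(Km+37.1)/37.1.
5.211·Km + 17.3 = 1.836·Km + 68.1, so (5.211 − 1.836)·Km = 68.1 − 17.3.
Km = 50.80/3.375 = 15.1 nM; then Vmax = 17.3(15.1+3.32)/3.32 = 95.7 μM/s.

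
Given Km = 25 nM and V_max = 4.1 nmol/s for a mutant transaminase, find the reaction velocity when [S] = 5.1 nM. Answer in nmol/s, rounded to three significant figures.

0.695 nmol/s

[S]/(Km+[S]) = 5.1/30.10 = 0.1694, the fractional saturation.
v = 0.1694 × Vmax = 0.1694 × 4.1 = 0.695 nmol/s.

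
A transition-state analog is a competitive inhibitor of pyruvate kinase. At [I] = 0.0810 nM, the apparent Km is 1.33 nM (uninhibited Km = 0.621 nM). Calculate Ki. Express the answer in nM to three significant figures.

0.0709 nM

Competitive: Km,app = α·Km with α = 1 + [I]/Ki.
α = Km,app/Km = 1.33/0.621 = 2.142.
Since α = 1 + [I]/Ki, [I]/Ki = 2.142 − 1 = 1.142 and Ki = 0.0810/1.142 = 0.0709 nM.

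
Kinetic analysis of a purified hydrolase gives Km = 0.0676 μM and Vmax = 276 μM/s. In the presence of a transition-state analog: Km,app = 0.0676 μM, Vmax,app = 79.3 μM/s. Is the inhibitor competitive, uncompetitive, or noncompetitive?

Vmax decreases (276 → 79.3 μM/s) while Km is unchanged — pure noncompetitive inhibition.

noncompetitive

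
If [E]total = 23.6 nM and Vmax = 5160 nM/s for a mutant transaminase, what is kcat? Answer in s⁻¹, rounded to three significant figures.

219 s⁻¹

kcat = Vmax/[E]total = 5160 nM/s / 23.6 nM = 219 s⁻¹.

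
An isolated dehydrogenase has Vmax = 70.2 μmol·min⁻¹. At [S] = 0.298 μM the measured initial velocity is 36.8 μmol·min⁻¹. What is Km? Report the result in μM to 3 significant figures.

v/Vmax = 36.8/70.2 = 0.5242 = [S]/(Km+[S]).
So Km + [S] = [S]/0.5242 = 0.5685 μM, giving Km = 0.5685 − 0.298 = 0.270 μM.

0.270 μM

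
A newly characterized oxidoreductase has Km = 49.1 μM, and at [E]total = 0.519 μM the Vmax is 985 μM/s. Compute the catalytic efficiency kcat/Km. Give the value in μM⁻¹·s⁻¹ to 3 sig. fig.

38.7 μM⁻¹·s⁻¹

kcat = Vmax/[E]total = 985/0.519 = 1900 s⁻¹.
kcat/Km = 1900/49.1 = 38.7 μM⁻¹·s⁻¹.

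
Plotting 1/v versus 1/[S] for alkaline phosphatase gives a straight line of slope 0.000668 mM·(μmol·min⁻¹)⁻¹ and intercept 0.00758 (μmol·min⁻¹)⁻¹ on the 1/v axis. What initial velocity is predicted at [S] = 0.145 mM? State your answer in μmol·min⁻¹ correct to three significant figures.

The y-intercept is 1/Vmax, so Vmax = 1/0.00758 = 132 μmol·min⁻¹.
The slope is Km/Vmax, so Km = 0.000668 × 132 = 0.0881 mM.
Then v = 132 × 0.145/(0.0881 + 0.145) = 82.1 μmol·min⁻¹.

82.1 μmol·min⁻¹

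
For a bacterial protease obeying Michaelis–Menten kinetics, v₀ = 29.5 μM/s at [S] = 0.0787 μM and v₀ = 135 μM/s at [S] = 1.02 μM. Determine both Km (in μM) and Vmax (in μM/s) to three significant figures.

Km = 0.435 μM; Vmax = 193 μM/s

In reciprocal form, 1/v = (Km/Vmax)·(1/[S]) + 1/Vmax. The two points give (1/[S], 1/v) = (12.71, 0.03390) and (0.9804, 0.007407).
Slope = (0.03390 − 0.007407)/(12.71 − 0.9804) = 0.002259; intercept = 0.03390 − 0.002259×12.71 = 0.005193.
Vmax = 1/intercept = 193 μM/s; Km = slope × Vmax = 0.002259 × 193 = 0.435 μM.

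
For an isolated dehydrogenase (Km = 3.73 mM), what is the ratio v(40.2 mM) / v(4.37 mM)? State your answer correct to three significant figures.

Since Vmax cancels, v₂/v₁ = [S]₂(Km+[S]₁) / [S]₁(Km+[S]₂).
= 40.2×(3.73+4.37) / (4.37×(3.73+40.2)) = 325.6/192.0 = 1.70.

1.70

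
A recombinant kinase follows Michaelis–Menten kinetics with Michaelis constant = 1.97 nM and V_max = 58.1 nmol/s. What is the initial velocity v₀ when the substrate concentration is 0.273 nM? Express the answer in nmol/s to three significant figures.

v = Vmax·[S]/(Km + [S]) = 58.1 × 0.273 / (1.97 + 0.273)
  = 15.86 / 2.243 = 7.07 nmol/s.

7.07 nmol/s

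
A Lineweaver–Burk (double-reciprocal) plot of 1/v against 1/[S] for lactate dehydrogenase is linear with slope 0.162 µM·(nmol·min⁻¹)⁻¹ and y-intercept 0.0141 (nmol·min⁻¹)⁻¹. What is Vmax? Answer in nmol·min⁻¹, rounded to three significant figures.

70.9 nmol·min⁻¹

The y-intercept of a Lineweaver–Burk plot equals 1/Vmax, so Vmax = 1/0.0141 = 70.9 nmol·min⁻¹.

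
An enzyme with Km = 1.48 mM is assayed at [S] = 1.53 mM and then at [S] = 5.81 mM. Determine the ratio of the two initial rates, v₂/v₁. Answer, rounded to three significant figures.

The fractional saturations are [S]/(Km+[S]) = 1.53/3.010 = 0.5083 and 5.81/7.290 = 0.7970.
v₂/v₁ is just their ratio: 0.7970/0.5083 = 1.57.

1.57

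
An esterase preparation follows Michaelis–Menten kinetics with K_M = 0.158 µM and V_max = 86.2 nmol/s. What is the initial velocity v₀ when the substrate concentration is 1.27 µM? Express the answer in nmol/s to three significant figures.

76.7 nmol/s

[S]/(Km+[S]) = 1.27/1.428 = 0.8894, the fractional saturation.
v = 0.8894 × Vmax = 0.8894 × 86.2 = 76.7 nmol/s.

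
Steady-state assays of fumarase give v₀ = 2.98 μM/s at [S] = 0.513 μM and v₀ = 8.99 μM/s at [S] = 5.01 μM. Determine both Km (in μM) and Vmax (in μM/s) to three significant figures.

Km = 1.50 μM; Vmax = 11.7 μM/s

From v = Vmax[S]/(Km+[S]), each point gives Vmax = v(Km+[S])/[S].
Equating: 2.98(Km+0.513)/0.513 = 8.99(Km+5.01)/5.01.
5.809·Km + 2.98 = 1.794·Km + 8.99, so (5.809 − 1.794)·Km = 8.99 − 2.98.
Km = 6.010/4.015 = 1.50 μM; then Vmax = 2.98(1.50+0.513)/0.513 = 11.7 μM/s.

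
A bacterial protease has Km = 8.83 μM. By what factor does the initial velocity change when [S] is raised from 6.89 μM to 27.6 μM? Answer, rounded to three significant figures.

The fractional saturations are [S]/(Km+[S]) = 6.89/15.72 = 0.4383 and 27.6/36.43 = 0.7576.
v₂/v₁ is just their ratio: 0.7576/0.4383 = 1.73.

1.73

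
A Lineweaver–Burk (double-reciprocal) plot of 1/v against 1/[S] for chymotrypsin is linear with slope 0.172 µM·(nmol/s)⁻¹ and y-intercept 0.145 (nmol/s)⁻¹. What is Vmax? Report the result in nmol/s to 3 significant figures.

The y-intercept of a Lineweaver–Burk plot equals 1/Vmax, so Vmax = 1/0.145 = 6.90 nmol/s.

6.90 nmol/s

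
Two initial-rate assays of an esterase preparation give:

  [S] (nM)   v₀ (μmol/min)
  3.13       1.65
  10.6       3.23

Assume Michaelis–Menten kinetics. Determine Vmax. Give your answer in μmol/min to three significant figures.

5.39 μmol/min

From v = Vmax[S]/(Km+[S]), each point gives Vmax = v(Km+[S])/[S].
Equating: 1.65(Km+3.13)/3.13 = 3.23(Km+10.6)/10.6.
0.5272·Km + 1.65 = 0.3047·Km + 3.23, so (0.5272 − 0.3047)·Km = 3.23 − 1.65.
Km = 1.580/0.2224 = 7.10 nM; then Vmax = 1.65(7.10+3.13)/3.13 = 5.39 μmol/min.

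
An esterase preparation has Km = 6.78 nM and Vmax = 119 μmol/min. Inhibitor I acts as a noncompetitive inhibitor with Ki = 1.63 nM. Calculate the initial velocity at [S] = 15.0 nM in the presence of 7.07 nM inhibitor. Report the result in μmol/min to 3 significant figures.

15.4 μmol/min

α = 1 + [I]/Ki = 1 + 7.07/1.63 = 5.337.
For a noncompetitive inhibitor, Vmax is reduced to Vmax/α while Km is unchanged: Km,app = 6.78 nM, Vmax,app = 22.3 μmol/min.
v = Vmax,app·[S]/(Km,app + [S]) = 22.3 × 15.0/(6.78 + 15.0) = 15.4 μmol/min.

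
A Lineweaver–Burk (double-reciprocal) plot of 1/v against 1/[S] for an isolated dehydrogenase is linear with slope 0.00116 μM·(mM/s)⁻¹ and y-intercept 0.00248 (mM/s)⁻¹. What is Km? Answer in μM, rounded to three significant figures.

y-intercept = 1/Vmax ⇒ Vmax = 403 mM/s; slope = Km/Vmax ⇒ Km = slope × Vmax.
Km = 0.00116 × 403 = 0.468 μM.

0.468 μM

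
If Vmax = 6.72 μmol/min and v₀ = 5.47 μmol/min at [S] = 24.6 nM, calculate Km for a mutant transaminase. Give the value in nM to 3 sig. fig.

v/Vmax = 5.47/6.72 = 0.8140 = [S]/(Km+[S]).
So Km + [S] = [S]/0.8140 = 30.22 nM, giving Km = 30.22 − 24.6 = 5.62 nM.

5.62 nM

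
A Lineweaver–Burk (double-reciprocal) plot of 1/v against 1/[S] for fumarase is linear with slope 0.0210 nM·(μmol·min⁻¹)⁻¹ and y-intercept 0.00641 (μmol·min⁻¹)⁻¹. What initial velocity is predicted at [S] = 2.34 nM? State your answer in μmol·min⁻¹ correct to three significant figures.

65.0 μmol·min⁻¹

The y-intercept is 1/Vmax, so Vmax = 1/0.00641 = 156 μmol·min⁻¹.
The slope is Km/Vmax, so Km = 0.0210 × 156 = 3.28 nM.
Then v = 156 × 2.34/(3.28 + 2.34) = 65.0 μmol·min⁻¹.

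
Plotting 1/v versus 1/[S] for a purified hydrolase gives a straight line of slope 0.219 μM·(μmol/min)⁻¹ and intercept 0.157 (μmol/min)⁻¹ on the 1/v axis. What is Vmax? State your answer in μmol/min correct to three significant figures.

6.37 μmol/min

The y-intercept of a Lineweaver–Burk plot equals 1/Vmax, so Vmax = 1/0.157 = 6.37 μmol/min.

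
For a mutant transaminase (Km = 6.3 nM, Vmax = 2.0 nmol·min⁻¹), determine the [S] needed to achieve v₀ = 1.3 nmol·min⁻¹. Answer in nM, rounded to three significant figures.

11.7 nM

Rearranging v = Vmax[S]/(Km+[S]) gives [S] = Km·v/(Vmax − v).
[S] = 6.3 × 1.3 / (2.0 − 1.3) = 8.190/0.7000 = 11.7 nM.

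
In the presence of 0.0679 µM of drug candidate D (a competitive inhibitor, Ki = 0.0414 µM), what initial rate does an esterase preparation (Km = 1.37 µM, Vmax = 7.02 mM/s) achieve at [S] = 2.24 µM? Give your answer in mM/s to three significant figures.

α = 1 + [I]/Ki = 1 + 0.0679/0.0414 = 2.640.
For a competitive inhibitor, Vmax is unchanged and the apparent Km becomes α·Km: Km,app = 3.62 µM, Vmax,app = 7.02 mM/s.
v = Vmax,app·[S]/(Km,app + [S]) = 7.02 × 2.24/(3.62 + 2.24) = 2.68 mM/s.

2.68 mM/s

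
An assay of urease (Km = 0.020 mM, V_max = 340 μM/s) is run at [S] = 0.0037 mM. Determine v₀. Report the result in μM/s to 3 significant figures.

53.1 μM/s

[S]/(Km+[S]) = 0.0037/0.02370 = 0.1561, the fractional saturation.
v = 0.1561 × Vmax = 0.1561 × 340 = 53.1 μM/s.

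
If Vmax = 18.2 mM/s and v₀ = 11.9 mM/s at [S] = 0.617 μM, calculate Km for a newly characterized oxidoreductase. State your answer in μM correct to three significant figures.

From v = Vmax[S]/(Km+[S]), Km = [S](Vmax − v)/v.
Km = 0.617 × (18.2 − 11.9) / 11.9 = 3.887/11.9 = 0.327 μM.

0.327 μM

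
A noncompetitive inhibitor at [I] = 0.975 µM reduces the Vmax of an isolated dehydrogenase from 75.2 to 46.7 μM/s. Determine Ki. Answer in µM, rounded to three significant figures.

Noncompetitive: Vmax,app = Vmax/α with α = 1 + [I]/Ki.
α = Vmax/Vmax,app = 75.2/46.7 = 1.610.
Ki = [I]/(α − 1) = 0.975/0.6103 = 1.60 µM.

1.60 µM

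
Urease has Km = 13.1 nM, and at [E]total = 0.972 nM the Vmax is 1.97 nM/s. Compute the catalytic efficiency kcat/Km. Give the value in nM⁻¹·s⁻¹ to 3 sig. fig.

kcat = Vmax/[E]total = 1.97/0.972 = 2.03 s⁻¹.
kcat/Km = 2.03/13.1 = 0.155 nM⁻¹·s⁻¹.

0.155 nM⁻¹·s⁻¹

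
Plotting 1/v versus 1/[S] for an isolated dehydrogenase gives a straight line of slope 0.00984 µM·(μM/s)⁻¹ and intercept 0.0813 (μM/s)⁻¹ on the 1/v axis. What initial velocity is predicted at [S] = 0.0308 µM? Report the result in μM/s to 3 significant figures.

The y-intercept is 1/Vmax, so Vmax = 1/0.0813 = 12.3 μM/s.
The slope is Km/Vmax, so Km = 0.00984 × 12.3 = 0.121 µM.
Then v = 12.3 × 0.0308/(0.121 + 0.0308) = 2.50 μM/s.

2.50 μM/s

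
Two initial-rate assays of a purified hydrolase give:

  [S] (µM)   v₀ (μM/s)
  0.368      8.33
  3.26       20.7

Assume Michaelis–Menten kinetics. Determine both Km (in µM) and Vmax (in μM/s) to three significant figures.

In reciprocal form, 1/v = (Km/Vmax)·(1/[S]) + 1/Vmax. The two points give (1/[S], 1/v) = (2.717, 0.1200) and (0.3067, 0.04831).
Slope = (0.1200 − 0.04831)/(2.717 − 0.3067) = 0.02976; intercept = 0.1200 − 0.02976×2.717 = 0.03918.
Vmax = 1/intercept = 25.5 μM/s; Km = slope × Vmax = 0.02976 × 25.5 = 0.760 µM.

Km = 0.760 µM; Vmax = 25.5 μM/s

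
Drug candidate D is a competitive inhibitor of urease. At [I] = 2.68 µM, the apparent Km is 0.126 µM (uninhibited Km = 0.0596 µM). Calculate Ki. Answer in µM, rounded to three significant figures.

Competitive: Km,app = α·Km with α = 1 + [I]/Ki.
α = Km,app/Km = 0.126/0.0596 = 2.114.
Ki = [I]/(α − 1) = 2.68/1.114 = 2.41 µM.

2.41 µM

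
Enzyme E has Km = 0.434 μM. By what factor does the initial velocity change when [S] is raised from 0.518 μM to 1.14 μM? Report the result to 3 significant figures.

1.33

Since Vmax cancels, v₂/v₁ = [S]₂(Km+[S]₁) / [S]₁(Km+[S]₂).
= 1.14×(0.434+0.518) / (0.518×(0.434+1.14)) = 1.085/0.8153 = 1.33.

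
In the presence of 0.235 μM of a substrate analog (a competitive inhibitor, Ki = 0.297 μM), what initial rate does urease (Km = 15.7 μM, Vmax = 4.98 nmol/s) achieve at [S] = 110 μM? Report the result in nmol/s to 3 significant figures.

3.97 nmol/s

With α = 1 + [I]/Ki = 1 + 0.235/0.297 = 1.791, the competitive rate law is v = Vmax[S] / (αKm + [S]).
v = 4.98×110 / (1.791×15.7 + 110) = 547.8/138.1 = 3.97 nmol/s.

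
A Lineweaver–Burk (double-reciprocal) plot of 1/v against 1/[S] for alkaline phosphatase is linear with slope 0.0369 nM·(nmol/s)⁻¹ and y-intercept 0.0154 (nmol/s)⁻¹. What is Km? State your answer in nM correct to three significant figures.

y-intercept = 1/Vmax ⇒ Vmax = 64.9 nmol/s; slope = Km/Vmax ⇒ Km = slope × Vmax.
Km = 0.0369 × 64.9 = 2.40 nM.

2.40 nM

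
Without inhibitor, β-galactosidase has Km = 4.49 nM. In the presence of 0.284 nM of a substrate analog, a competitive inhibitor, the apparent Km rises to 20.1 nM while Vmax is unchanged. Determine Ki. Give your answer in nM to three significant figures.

0.0817 nM

Competitive: Km,app = α·Km with α = 1 + [I]/Ki.
α = Km,app/Km = 20.1/4.49 = 4.477.
Ki = [I]/(α − 1) = 0.284/3.477 = 0.0817 nM.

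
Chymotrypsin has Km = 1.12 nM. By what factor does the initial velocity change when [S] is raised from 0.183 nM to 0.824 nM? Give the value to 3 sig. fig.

Since Vmax cancels, v₂/v₁ = [S]₂(Km+[S]₁) / [S]₁(Km+[S]₂).
= 0.824×(1.12+0.183) / (0.183×(1.12+0.824)) = 1.074/0.3558 = 3.02.

3.02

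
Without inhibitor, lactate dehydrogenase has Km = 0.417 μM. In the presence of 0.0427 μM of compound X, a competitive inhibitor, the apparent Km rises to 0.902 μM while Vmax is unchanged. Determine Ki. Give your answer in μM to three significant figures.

Competitive: Km,app = α·Km with α = 1 + [I]/Ki.
α = Km,app/Km = 0.902/0.417 = 2.163.
Since α = 1 + [I]/Ki, [I]/Ki = 2.163 − 1 = 1.163 and Ki = 0.0427/1.163 = 0.0367 μM.

0.0367 μM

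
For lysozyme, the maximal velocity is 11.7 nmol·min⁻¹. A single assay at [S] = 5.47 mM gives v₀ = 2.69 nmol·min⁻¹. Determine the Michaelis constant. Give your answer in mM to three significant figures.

v/Vmax = 2.69/11.7 = 0.2299 = [S]/(Km+[S]).
So Km + [S] = [S]/0.2299 = 23.79 mM, giving Km = 23.79 − 5.47 = 18.3 mM.

18.3 mM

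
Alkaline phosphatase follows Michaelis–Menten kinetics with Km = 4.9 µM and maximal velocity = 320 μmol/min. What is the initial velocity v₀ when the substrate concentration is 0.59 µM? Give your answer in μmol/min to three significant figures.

[S]/(Km+[S]) = 0.59/5.490 = 0.1075, the fractional saturation.
v = 0.1075 × Vmax = 0.1075 × 320 = 34.4 μmol/min.

34.4 μmol/min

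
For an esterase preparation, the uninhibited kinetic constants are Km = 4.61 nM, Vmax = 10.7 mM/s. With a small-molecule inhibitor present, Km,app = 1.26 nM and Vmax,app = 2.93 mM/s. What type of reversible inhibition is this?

Both Km and Vmax decrease by the same factor (~3.65-fold) — characteristic of uncompetitive inhibition.

uncompetitive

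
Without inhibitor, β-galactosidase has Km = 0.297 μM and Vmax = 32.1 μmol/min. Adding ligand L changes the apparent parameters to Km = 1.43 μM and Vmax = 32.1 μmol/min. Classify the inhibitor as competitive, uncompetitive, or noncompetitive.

competitive

Km increases (0.297 → 1.43 μM) while Vmax is unchanged — the hallmark of competitive inhibition.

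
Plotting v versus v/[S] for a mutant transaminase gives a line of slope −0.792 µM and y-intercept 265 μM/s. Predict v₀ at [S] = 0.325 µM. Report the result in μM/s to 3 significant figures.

In the Eadie–Hofstee form v = Vmax − Km·(v/[S]), the slope is −Km and the intercept is Vmax, so Km = 0.792 µM and Vmax = 265 μM/s.
v = 265 × 0.325/(0.792 + 0.325) = 77.1 μM/s.

77.1 μM/s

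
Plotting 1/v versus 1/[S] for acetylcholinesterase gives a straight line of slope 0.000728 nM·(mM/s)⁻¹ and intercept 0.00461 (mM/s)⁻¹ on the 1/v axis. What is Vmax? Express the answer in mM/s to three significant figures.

The y-intercept of a Lineweaver–Burk plot equals 1/Vmax, so Vmax = 1/0.00461 = 217 mM/s.

217 mM/s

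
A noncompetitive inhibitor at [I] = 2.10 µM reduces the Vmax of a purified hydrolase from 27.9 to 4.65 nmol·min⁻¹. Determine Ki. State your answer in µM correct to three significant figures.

0.420 µM

Noncompetitive: Vmax,app = Vmax/α with α = 1 + [I]/Ki.
α = Vmax/Vmax,app = 27.9/4.65 = 6.000.
Ki = [I]/(α − 1) = 2.10/5.000 = 0.420 µM.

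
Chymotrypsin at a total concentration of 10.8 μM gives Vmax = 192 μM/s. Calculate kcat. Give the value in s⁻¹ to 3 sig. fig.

kcat = Vmax/[E]total = 192 μM/s / 10.8 μM = 17.8 s⁻¹.

17.8 s⁻¹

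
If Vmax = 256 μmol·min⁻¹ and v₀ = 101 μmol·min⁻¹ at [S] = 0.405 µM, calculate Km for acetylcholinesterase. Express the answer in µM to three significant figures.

0.622 µM

From v = Vmax[S]/(Km+[S]), Km = [S](Vmax − v)/v.
Km = 0.405 × (256 − 101) / 101 = 62.78/101 = 0.622 µM.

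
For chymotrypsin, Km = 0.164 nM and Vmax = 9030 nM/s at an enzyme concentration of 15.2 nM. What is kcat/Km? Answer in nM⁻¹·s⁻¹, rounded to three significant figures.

kcat = Vmax/[E]total = 9030/15.2 = 594 s⁻¹.
kcat/Km = 594/0.164 = 3620 nM⁻¹·s⁻¹.

3620 nM⁻¹·s⁻¹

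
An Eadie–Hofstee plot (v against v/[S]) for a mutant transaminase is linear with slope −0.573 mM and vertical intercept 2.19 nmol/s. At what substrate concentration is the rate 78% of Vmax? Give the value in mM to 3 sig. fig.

2.03 mM

The Eadie–Hofstee slope gives Km = 0.573 mM (slope = −Km).
v/Vmax = [S]/(Km+[S]) = 0.78 ⇒ [S] = Km·0.78/(1−0.78) = 0.573 × 3.545 = 2.03 mM.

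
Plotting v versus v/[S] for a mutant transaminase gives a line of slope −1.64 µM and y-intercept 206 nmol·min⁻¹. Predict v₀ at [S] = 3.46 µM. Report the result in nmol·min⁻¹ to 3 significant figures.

140 nmol·min⁻¹

In the Eadie–Hofstee form v = Vmax − Km·(v/[S]), the slope is −Km and the intercept is Vmax, so Km = 1.64 µM and Vmax = 206 nmol·min⁻¹.
v = 206 × 3.46/(1.64 + 3.46) = 140 nmol·min⁻¹.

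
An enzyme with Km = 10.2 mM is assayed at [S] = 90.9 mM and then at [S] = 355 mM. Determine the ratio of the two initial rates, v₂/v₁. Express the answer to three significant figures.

1.08

Since Vmax cancels, v₂/v₁ = [S]₂(Km+[S]₁) / [S]₁(Km+[S]₂).
= 355×(10.2+90.9) / (90.9×(10.2+355)) = 35890/33200 = 1.08.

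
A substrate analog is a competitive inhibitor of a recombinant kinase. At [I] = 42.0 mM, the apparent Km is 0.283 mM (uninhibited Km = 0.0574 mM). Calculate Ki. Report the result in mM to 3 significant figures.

10.7 mM

Competitive: Km,app = α·Km with α = 1 + [I]/Ki.
α = Km,app/Km = 0.283/0.0574 = 4.930.
Ki = [I]/(α − 1) = 42.0/3.930 = 10.7 mM.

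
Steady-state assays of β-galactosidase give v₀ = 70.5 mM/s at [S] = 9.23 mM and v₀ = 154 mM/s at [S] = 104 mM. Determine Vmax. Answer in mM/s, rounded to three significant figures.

174 mM/s

From v = Vmax[S]/(Km+[S]), each point gives Vmax = v(Km+[S])/[S].
Equating: 70.5(Km+9.23)/9.23 = 154(Km+104)/104.
7.638·Km + 70.5 = 1.481·Km + 154, so (7.638 − 1.481)·Km = 154 − 70.5.
Km = 83.50/6.157 = 13.6 mM; then Vmax = 70.5(13.6+9.23)/9.23 = 174 mM/s.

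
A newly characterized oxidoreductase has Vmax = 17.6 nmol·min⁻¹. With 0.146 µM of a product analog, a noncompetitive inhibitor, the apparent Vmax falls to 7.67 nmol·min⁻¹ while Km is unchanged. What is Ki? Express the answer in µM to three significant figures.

0.113 µM

Noncompetitive: Vmax,app = Vmax/α with α = 1 + [I]/Ki.
α = Vmax/Vmax,app = 17.6/7.67 = 2.295.
Ki = [I]/(α − 1) = 0.146/1.295 = 0.113 µM.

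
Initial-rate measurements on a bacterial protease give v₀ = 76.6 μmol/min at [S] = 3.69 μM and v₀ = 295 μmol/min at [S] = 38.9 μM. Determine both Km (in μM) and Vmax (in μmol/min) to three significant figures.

Km = 16.6 μM; Vmax = 421 μmol/min

In reciprocal form, 1/v = (Km/Vmax)·(1/[S]) + 1/Vmax. The two points give (1/[S], 1/v) = (0.2710, 0.01305) and (0.02571, 0.003390).
Slope = (0.01305 − 0.003390)/(0.2710 − 0.02571) = 0.03940; intercept = 0.01305 − 0.03940×0.2710 = 0.002377.
Vmax = 1/intercept = 421 μmol/min; Km = slope × Vmax = 0.03940 × 421 = 16.6 μM.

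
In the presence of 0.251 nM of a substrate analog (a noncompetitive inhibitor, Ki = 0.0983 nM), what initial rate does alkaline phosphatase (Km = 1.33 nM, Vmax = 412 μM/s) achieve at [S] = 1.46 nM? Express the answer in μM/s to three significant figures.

60.7 μM/s

With α = 1 + [I]/Ki = 1 + 0.251/0.0983 = 3.553, the noncompetitive rate law is v = (Vmax/α)·[S] / (Km + [S]).
v = (412/3.553)×1.46 / (1.33 + 1.46) = 169.3/2.790 = 60.7 μM/s.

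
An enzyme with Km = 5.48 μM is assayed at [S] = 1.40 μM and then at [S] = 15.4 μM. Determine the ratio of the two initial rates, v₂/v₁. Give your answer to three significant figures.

3.62

Since Vmax cancels, v₂/v₁ = [S]₂(Km+[S]₁) / [S]₁(Km+[S]₂).
= 15.4×(5.48+1.40) / (1.40×(5.48+15.4)) = 106.0/29.23 = 3.62.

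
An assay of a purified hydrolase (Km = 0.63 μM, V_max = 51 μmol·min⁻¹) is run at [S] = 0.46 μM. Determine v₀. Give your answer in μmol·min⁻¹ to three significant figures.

[S]/(Km+[S]) = 0.46/1.090 = 0.4220, the fractional saturation.
v = 0.4220 × Vmax = 0.4220 × 51 = 21.5 μmol·min⁻¹.

21.5 μmol·min⁻¹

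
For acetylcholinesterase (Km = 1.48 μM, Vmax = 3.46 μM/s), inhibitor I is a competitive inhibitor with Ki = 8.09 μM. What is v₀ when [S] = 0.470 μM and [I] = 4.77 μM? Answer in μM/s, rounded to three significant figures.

0.576 μM/s

With α = 1 + [I]/Ki = 1 + 4.77/8.09 = 1.590, the competitive rate law is v = Vmax[S] / (αKm + [S]).
v = 3.46×0.470 / (1.590×1.48 + 0.470) = 1.626/2.823 = 0.576 μM/s.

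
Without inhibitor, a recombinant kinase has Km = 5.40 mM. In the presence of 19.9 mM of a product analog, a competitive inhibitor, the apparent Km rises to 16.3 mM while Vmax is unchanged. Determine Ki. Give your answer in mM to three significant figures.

9.86 mM

Competitive: Km,app = α·Km with α = 1 + [I]/Ki.
α = Km,app/Km = 16.3/5.40 = 3.019.
Ki = [I]/(α − 1) = 19.9/2.019 = 9.86 mM.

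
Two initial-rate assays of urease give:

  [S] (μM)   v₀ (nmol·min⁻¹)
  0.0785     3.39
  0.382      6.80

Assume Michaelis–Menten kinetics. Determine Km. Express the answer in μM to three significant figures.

From v = Vmax[S]/(Km+[S]), each point gives Vmax = v(Km+[S])/[S].
Equating: 3.39(Km+0.0785)/0.0785 = 6.80(Km+0.382)/0.382.
43.18·Km + 3.39 = 17.80·Km + 6.80, so (43.18 − 17.80)·Km = 6.80 − 3.39.
Km = 3.410/25.38 = 0.134 μM; then Vmax = 3.39(0.134+0.0785)/0.0785 = 9.19 nmol·min⁻¹.

0.134 μM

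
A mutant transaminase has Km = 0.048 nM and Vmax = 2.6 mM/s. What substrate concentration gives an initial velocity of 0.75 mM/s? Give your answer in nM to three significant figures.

The required fractional saturation is v/Vmax = 0.75/2.6 = 0.2885.
Then [S]/(Km+[S]) = 0.2885 ⇒ [S] = 0.048 × 0.2885/(1 − 0.2885) = 0.0195 nM.

0.0195 nM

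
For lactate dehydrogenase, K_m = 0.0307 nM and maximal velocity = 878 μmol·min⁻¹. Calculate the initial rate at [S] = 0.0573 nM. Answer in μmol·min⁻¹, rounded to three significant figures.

[S]/(Km+[S]) = 0.0573/0.08800 = 0.6511, the fractional saturation.
v = 0.6511 × Vmax = 0.6511 × 878 = 572 μmol·min⁻¹.

572 μmol·min⁻¹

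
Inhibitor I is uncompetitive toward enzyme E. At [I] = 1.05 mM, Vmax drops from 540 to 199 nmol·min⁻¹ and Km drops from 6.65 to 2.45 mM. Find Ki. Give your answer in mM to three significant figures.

0.613 mM

Uncompetitive: Vmax,app = Vmax/α (and Km,app = Km/α) with α = 1 + [I]/Ki.
α = Vmax/Vmax,app = 540/199 = 2.714.
Since α = 1 + [I]/Ki, [I]/Ki = 2.714 − 1 = 1.714 and Ki = 1.05/1.714 = 0.613 mM.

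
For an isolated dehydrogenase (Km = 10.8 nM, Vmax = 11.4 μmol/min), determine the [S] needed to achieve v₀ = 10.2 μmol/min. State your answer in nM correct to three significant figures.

91.8 nM

The required fractional saturation is v/Vmax = 10.2/11.4 = 0.8947.
Then [S]/(Km+[S]) = 0.8947 ⇒ [S] = 10.8 × 0.8947/(1 − 0.8947) = 91.8 nM.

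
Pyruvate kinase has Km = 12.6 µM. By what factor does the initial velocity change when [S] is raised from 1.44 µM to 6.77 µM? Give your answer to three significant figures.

The fractional saturations are [S]/(Km+[S]) = 1.44/14.04 = 0.1026 and 6.77/19.37 = 0.3495.
v₂/v₁ is just their ratio: 0.3495/0.1026 = 3.41.

3.41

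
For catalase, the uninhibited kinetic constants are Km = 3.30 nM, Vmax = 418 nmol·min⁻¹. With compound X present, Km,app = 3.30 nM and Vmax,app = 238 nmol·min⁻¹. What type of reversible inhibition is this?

noncompetitive

Vmax decreases (418 → 238 nmol·min⁻¹) while Km is unchanged — pure noncompetitive inhibition.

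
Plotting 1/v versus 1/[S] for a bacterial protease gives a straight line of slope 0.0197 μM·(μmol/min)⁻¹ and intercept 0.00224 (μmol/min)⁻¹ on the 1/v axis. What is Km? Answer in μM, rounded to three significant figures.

y-intercept = 1/Vmax ⇒ Vmax = 446 μmol/min; slope = Km/Vmax ⇒ Km = slope × Vmax.
Km = 0.0197 × 446 = 8.79 μM.

8.79 μM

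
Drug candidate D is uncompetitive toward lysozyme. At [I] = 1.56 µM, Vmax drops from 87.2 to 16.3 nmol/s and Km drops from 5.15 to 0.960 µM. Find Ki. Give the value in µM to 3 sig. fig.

Uncompetitive: Vmax,app = Vmax/α (and Km,app = Km/α) with α = 1 + [I]/Ki.
α = Vmax/Vmax,app = 87.2/16.3 = 5.350.
Ki = [I]/(α − 1) = 1.56/4.350 = 0.359 µM.

0.359 µM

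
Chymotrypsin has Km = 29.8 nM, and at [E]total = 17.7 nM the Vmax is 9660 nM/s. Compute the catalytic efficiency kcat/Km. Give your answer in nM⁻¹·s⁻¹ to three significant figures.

18.3 nM⁻¹·s⁻¹

kcat = Vmax/[E]total = 9660/17.7 = 546 s⁻¹.
kcat/Km = 546/29.8 = 18.3 nM⁻¹·s⁻¹.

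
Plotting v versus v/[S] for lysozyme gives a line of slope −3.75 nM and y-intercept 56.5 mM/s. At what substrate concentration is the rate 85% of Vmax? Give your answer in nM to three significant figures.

21.2 nM

The Eadie–Hofstee slope gives Km = 3.75 nM (slope = −Km).
v/Vmax = [S]/(Km+[S]) = 0.85 ⇒ [S] = Km·0.85/(1−0.85) = 3.75 × 5.667 = 21.2 nM.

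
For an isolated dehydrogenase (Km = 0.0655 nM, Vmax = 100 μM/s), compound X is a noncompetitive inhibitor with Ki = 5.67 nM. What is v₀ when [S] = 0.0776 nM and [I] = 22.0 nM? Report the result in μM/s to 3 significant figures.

11.1 μM/s

α = 1 + [I]/Ki = 1 + 22.0/5.67 = 4.880.
For a noncompetitive inhibitor, Vmax is reduced to Vmax/α while Km is unchanged: Km,app = 0.0655 nM, Vmax,app = 20.5 μM/s.
v = Vmax,app·[S]/(Km,app + [S]) = 20.5 × 0.0776/(0.0655 + 0.0776) = 11.1 μM/s.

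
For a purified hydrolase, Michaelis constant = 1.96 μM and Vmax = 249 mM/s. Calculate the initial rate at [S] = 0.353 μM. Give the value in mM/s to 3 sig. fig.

38.0 mM/s

[S]/(Km+[S]) = 0.353/2.313 = 0.1526, the fractional saturation.
v = 0.1526 × Vmax = 0.1526 × 249 = 38.0 mM/s.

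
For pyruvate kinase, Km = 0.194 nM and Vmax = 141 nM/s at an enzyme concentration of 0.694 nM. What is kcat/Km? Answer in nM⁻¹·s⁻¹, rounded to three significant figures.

1050 nM⁻¹·s⁻¹

kcat = Vmax/[E]total = 141/0.694 = 203 s⁻¹.
kcat/Km = 203/0.194 = 1050 nM⁻¹·s⁻¹.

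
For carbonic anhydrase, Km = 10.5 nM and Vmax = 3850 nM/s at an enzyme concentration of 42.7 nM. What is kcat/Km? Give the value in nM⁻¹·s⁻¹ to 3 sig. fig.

8.59 nM⁻¹·s⁻¹

kcat = Vmax/[E]total = 3850/42.7 = 90.2 s⁻¹.
kcat/Km = 90.2/10.5 = 8.59 nM⁻¹·s⁻¹.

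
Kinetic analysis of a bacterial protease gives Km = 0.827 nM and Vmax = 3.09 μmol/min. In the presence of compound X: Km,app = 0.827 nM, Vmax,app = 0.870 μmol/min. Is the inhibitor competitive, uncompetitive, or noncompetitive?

noncompetitive

Vmax decreases (3.09 → 0.870 μmol/min) while Km is unchanged — pure noncompetitive inhibition.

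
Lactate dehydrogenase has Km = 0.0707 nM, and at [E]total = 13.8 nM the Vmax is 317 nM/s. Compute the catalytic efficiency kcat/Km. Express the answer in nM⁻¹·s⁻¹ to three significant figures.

325 nM⁻¹·s⁻¹

kcat = Vmax/[E]total = 317/13.8 = 23.0 s⁻¹.
kcat/Km = 23.0/0.0707 = 325 nM⁻¹·s⁻¹.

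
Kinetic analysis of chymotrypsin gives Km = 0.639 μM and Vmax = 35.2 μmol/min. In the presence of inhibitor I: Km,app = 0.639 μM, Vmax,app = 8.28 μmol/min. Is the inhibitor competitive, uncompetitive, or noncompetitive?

Vmax decreases (35.2 → 8.28 μmol/min) while Km is unchanged — pure noncompetitive inhibition.

noncompetitive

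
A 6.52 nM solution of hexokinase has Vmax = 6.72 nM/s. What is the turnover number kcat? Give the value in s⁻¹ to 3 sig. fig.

kcat = Vmax/[E]total = 6.72 nM/s / 6.52 nM = 1.03 s⁻¹.

1.03 s⁻¹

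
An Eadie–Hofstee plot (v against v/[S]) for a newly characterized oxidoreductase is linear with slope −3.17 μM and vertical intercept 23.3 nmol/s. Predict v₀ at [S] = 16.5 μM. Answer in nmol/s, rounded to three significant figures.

In the Eadie–Hofstee form v = Vmax − Km·(v/[S]), the slope is −Km and the intercept is Vmax, so Km = 3.17 μM and Vmax = 23.3 nmol/s.
v = 23.3 × 16.5/(3.17 + 16.5) = 19.5 nmol/s.

19.5 nmol/s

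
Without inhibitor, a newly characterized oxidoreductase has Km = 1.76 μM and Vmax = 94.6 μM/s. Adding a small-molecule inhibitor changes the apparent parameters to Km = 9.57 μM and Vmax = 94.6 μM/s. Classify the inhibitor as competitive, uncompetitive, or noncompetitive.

competitive

Km increases (1.76 → 9.57 μM) while Vmax is unchanged — the hallmark of competitive inhibition.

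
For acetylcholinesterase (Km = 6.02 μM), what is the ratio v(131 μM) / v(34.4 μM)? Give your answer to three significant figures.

The fractional saturations are [S]/(Km+[S]) = 34.4/40.42 = 0.8511 and 131/137.0 = 0.9561.
v₂/v₁ is just their ratio: 0.9561/0.8511 = 1.12.

1.12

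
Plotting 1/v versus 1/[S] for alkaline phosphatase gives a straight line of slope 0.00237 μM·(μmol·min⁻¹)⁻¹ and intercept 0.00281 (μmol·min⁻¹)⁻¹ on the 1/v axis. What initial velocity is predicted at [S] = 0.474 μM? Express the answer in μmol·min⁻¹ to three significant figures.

128 μmol·min⁻¹

The y-intercept is 1/Vmax, so Vmax = 1/0.00281 = 356 μmol·min⁻¹.
The slope is Km/Vmax, so Km = 0.00237 × 356 = 0.843 μM.
Then v = 356 × 0.474/(0.843 + 0.474) = 128 μmol·min⁻¹.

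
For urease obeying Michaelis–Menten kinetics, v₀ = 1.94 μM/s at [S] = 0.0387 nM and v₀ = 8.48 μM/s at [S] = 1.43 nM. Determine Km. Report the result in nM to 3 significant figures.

0.148 nM

In reciprocal form, 1/v = (Km/Vmax)·(1/[S]) + 1/Vmax. The two points give (1/[S], 1/v) = (25.84, 0.5155) and (0.6993, 0.1179).
Slope = (0.5155 − 0.1179)/(25.84 − 0.6993) = 0.01581; intercept = 0.5155 − 0.01581×25.84 = 0.1069.
Vmax = 1/intercept = 9.36 μM/s; Km = slope × Vmax = 0.01581 × 9.36 = 0.148 nM.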